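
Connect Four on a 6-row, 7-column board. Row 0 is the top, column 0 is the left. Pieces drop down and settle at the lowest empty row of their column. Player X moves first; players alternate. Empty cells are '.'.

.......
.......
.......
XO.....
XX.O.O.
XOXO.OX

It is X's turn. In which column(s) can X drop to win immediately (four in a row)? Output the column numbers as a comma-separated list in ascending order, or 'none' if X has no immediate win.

col 0: drop X → WIN!
col 1: drop X → no win
col 2: drop X → no win
col 3: drop X → no win
col 4: drop X → no win
col 5: drop X → no win
col 6: drop X → no win

Answer: 0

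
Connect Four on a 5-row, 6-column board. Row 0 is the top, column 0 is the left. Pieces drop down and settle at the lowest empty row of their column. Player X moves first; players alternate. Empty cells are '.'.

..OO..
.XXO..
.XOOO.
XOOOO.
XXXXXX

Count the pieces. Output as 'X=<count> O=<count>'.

X=10 O=10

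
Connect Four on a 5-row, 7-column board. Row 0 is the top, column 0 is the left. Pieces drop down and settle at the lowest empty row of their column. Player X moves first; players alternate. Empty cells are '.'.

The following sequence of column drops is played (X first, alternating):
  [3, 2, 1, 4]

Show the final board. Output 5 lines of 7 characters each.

Answer: .......
.......
.......
.......
.XOXO..

Derivation:
Move 1: X drops in col 3, lands at row 4
Move 2: O drops in col 2, lands at row 4
Move 3: X drops in col 1, lands at row 4
Move 4: O drops in col 4, lands at row 4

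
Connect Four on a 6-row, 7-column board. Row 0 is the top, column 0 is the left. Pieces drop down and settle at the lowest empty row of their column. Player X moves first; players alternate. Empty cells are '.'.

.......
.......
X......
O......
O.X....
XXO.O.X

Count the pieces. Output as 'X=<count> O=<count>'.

X=5 O=4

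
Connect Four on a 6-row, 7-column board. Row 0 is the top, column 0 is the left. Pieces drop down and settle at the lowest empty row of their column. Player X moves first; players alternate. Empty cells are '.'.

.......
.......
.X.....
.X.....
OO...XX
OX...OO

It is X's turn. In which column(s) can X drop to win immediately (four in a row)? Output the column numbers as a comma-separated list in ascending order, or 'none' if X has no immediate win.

col 0: drop X → no win
col 1: drop X → no win
col 2: drop X → no win
col 3: drop X → no win
col 4: drop X → no win
col 5: drop X → no win
col 6: drop X → no win

Answer: none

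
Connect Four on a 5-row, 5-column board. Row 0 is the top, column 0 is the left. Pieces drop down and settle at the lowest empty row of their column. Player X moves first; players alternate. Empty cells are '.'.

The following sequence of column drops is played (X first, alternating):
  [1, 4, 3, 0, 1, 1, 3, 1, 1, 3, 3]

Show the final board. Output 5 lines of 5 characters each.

Answer: .X...
.O.X.
.O.O.
.X.X.
OX.XO

Derivation:
Move 1: X drops in col 1, lands at row 4
Move 2: O drops in col 4, lands at row 4
Move 3: X drops in col 3, lands at row 4
Move 4: O drops in col 0, lands at row 4
Move 5: X drops in col 1, lands at row 3
Move 6: O drops in col 1, lands at row 2
Move 7: X drops in col 3, lands at row 3
Move 8: O drops in col 1, lands at row 1
Move 9: X drops in col 1, lands at row 0
Move 10: O drops in col 3, lands at row 2
Move 11: X drops in col 3, lands at row 1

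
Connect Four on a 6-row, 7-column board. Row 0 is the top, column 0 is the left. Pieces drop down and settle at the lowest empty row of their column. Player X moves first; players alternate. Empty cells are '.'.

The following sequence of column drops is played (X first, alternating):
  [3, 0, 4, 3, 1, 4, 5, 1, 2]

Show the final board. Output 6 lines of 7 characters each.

Answer: .......
.......
.......
.......
.O.OO..
OXXXXX.

Derivation:
Move 1: X drops in col 3, lands at row 5
Move 2: O drops in col 0, lands at row 5
Move 3: X drops in col 4, lands at row 5
Move 4: O drops in col 3, lands at row 4
Move 5: X drops in col 1, lands at row 5
Move 6: O drops in col 4, lands at row 4
Move 7: X drops in col 5, lands at row 5
Move 8: O drops in col 1, lands at row 4
Move 9: X drops in col 2, lands at row 5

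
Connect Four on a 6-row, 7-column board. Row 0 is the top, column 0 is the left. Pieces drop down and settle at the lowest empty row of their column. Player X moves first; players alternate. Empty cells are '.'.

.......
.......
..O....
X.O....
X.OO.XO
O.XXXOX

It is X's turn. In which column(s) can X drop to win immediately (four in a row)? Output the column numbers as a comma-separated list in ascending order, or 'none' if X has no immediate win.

Answer: 1

Derivation:
col 0: drop X → no win
col 1: drop X → WIN!
col 2: drop X → no win
col 3: drop X → no win
col 4: drop X → no win
col 5: drop X → no win
col 6: drop X → no win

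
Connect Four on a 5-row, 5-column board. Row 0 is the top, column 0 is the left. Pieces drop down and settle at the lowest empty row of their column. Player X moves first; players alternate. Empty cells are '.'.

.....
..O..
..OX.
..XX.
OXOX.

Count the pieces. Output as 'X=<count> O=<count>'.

X=5 O=4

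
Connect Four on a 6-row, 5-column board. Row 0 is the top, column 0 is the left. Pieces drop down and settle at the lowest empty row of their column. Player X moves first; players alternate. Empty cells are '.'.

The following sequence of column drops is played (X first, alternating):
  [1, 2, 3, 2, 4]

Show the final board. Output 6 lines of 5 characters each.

Move 1: X drops in col 1, lands at row 5
Move 2: O drops in col 2, lands at row 5
Move 3: X drops in col 3, lands at row 5
Move 4: O drops in col 2, lands at row 4
Move 5: X drops in col 4, lands at row 5

Answer: .....
.....
.....
.....
..O..
.XOXX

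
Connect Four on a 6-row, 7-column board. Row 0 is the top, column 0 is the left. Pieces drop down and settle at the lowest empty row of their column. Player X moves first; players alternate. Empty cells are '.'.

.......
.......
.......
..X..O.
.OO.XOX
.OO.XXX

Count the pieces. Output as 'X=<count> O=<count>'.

X=6 O=6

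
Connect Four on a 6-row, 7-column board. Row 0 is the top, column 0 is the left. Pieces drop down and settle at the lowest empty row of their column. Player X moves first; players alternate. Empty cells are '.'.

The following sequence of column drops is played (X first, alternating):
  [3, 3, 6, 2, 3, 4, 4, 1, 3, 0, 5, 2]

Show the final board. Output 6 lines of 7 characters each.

Answer: .......
.......
...X...
...X...
..OOX..
OOOXOXX

Derivation:
Move 1: X drops in col 3, lands at row 5
Move 2: O drops in col 3, lands at row 4
Move 3: X drops in col 6, lands at row 5
Move 4: O drops in col 2, lands at row 5
Move 5: X drops in col 3, lands at row 3
Move 6: O drops in col 4, lands at row 5
Move 7: X drops in col 4, lands at row 4
Move 8: O drops in col 1, lands at row 5
Move 9: X drops in col 3, lands at row 2
Move 10: O drops in col 0, lands at row 5
Move 11: X drops in col 5, lands at row 5
Move 12: O drops in col 2, lands at row 4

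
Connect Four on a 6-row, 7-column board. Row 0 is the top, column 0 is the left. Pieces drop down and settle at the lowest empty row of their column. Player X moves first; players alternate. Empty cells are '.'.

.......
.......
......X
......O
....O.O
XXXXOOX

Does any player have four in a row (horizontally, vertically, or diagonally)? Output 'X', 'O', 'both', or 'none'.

X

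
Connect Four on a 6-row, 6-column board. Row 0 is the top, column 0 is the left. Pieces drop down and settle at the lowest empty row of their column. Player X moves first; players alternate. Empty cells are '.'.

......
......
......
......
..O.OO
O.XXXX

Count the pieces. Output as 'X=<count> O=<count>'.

X=4 O=4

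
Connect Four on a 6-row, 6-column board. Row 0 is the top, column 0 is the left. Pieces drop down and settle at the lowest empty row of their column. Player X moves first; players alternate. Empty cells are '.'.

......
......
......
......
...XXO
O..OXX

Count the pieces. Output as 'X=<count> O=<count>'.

X=4 O=3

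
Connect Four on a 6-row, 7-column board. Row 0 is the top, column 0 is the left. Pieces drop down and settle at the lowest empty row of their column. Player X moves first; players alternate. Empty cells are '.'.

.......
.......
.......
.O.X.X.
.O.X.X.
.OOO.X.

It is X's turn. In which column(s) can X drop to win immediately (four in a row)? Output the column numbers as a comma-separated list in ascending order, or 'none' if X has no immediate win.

Answer: 5

Derivation:
col 0: drop X → no win
col 1: drop X → no win
col 2: drop X → no win
col 3: drop X → no win
col 4: drop X → no win
col 5: drop X → WIN!
col 6: drop X → no win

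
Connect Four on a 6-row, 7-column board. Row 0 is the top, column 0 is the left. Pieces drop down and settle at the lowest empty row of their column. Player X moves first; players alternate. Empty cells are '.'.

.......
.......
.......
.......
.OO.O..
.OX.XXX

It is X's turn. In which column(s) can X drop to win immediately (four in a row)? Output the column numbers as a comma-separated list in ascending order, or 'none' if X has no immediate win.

Answer: 3

Derivation:
col 0: drop X → no win
col 1: drop X → no win
col 2: drop X → no win
col 3: drop X → WIN!
col 4: drop X → no win
col 5: drop X → no win
col 6: drop X → no win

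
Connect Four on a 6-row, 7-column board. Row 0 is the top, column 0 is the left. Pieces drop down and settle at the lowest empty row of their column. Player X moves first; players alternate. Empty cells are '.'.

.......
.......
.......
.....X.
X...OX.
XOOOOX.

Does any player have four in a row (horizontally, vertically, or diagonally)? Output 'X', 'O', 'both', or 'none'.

O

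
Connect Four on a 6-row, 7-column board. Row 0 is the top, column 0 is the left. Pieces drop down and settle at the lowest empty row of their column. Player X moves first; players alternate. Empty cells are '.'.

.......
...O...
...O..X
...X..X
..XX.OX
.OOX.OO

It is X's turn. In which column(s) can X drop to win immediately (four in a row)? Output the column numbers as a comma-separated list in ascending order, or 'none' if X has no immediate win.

Answer: 6

Derivation:
col 0: drop X → no win
col 1: drop X → no win
col 2: drop X → no win
col 3: drop X → no win
col 4: drop X → no win
col 5: drop X → no win
col 6: drop X → WIN!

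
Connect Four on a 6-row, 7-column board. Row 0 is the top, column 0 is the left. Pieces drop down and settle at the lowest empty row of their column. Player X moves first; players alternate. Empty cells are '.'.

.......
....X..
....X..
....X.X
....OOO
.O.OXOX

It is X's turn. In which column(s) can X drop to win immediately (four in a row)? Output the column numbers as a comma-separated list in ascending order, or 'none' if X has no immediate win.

Answer: 4

Derivation:
col 0: drop X → no win
col 1: drop X → no win
col 2: drop X → no win
col 3: drop X → no win
col 4: drop X → WIN!
col 5: drop X → no win
col 6: drop X → no win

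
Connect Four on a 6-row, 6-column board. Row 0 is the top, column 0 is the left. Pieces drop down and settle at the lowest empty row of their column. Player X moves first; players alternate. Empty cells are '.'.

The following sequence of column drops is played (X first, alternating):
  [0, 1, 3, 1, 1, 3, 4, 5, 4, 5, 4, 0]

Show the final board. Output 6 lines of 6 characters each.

Answer: ......
......
......
.X..X.
OO.OXO
XO.XXO

Derivation:
Move 1: X drops in col 0, lands at row 5
Move 2: O drops in col 1, lands at row 5
Move 3: X drops in col 3, lands at row 5
Move 4: O drops in col 1, lands at row 4
Move 5: X drops in col 1, lands at row 3
Move 6: O drops in col 3, lands at row 4
Move 7: X drops in col 4, lands at row 5
Move 8: O drops in col 5, lands at row 5
Move 9: X drops in col 4, lands at row 4
Move 10: O drops in col 5, lands at row 4
Move 11: X drops in col 4, lands at row 3
Move 12: O drops in col 0, lands at row 4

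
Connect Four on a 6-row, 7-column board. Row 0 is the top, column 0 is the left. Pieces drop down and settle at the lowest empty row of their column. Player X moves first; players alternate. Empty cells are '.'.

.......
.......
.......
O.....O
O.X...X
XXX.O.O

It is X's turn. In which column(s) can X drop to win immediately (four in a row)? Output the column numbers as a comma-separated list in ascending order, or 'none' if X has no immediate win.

Answer: 3

Derivation:
col 0: drop X → no win
col 1: drop X → no win
col 2: drop X → no win
col 3: drop X → WIN!
col 4: drop X → no win
col 5: drop X → no win
col 6: drop X → no win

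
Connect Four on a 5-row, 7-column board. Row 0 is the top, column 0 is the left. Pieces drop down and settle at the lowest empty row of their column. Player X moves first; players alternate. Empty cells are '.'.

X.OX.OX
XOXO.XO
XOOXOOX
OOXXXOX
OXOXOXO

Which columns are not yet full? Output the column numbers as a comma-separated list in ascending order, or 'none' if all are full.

Answer: 1,4

Derivation:
col 0: top cell = 'X' → FULL
col 1: top cell = '.' → open
col 2: top cell = 'O' → FULL
col 3: top cell = 'X' → FULL
col 4: top cell = '.' → open
col 5: top cell = 'O' → FULL
col 6: top cell = 'X' → FULL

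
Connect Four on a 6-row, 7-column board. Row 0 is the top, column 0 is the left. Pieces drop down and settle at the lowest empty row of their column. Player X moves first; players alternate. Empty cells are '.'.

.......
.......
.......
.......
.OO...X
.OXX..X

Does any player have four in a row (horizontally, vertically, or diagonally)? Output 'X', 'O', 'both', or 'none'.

none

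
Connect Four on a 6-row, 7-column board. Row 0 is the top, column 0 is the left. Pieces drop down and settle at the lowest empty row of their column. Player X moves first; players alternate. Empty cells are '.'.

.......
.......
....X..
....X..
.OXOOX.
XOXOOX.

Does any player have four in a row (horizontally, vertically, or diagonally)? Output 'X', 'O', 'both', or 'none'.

none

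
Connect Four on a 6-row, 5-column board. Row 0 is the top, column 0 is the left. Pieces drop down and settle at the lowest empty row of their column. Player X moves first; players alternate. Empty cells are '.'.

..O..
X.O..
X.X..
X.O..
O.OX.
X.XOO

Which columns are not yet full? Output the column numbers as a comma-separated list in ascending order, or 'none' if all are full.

col 0: top cell = '.' → open
col 1: top cell = '.' → open
col 2: top cell = 'O' → FULL
col 3: top cell = '.' → open
col 4: top cell = '.' → open

Answer: 0,1,3,4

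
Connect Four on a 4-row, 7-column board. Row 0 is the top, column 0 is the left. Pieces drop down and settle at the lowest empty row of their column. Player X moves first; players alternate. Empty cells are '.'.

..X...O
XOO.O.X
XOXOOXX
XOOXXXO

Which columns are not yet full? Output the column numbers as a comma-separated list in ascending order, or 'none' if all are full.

col 0: top cell = '.' → open
col 1: top cell = '.' → open
col 2: top cell = 'X' → FULL
col 3: top cell = '.' → open
col 4: top cell = '.' → open
col 5: top cell = '.' → open
col 6: top cell = 'O' → FULL

Answer: 0,1,3,4,5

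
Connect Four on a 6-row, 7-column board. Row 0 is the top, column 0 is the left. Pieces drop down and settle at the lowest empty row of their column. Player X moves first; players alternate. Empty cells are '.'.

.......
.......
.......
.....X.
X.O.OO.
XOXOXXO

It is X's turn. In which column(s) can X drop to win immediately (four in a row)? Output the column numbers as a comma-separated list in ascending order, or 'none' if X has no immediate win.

Answer: none

Derivation:
col 0: drop X → no win
col 1: drop X → no win
col 2: drop X → no win
col 3: drop X → no win
col 4: drop X → no win
col 5: drop X → no win
col 6: drop X → no win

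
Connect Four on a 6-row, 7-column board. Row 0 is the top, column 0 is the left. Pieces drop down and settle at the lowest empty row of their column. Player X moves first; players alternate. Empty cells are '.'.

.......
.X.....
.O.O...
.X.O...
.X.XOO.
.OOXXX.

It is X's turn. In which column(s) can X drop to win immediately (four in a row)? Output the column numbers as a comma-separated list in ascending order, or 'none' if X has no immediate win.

col 0: drop X → no win
col 1: drop X → no win
col 2: drop X → no win
col 3: drop X → no win
col 4: drop X → no win
col 5: drop X → no win
col 6: drop X → WIN!

Answer: 6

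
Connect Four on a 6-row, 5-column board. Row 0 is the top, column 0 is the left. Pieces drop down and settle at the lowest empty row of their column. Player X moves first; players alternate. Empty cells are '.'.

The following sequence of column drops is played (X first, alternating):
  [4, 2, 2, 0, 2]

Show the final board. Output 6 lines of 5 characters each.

Answer: .....
.....
.....
..X..
..X..
O.O.X

Derivation:
Move 1: X drops in col 4, lands at row 5
Move 2: O drops in col 2, lands at row 5
Move 3: X drops in col 2, lands at row 4
Move 4: O drops in col 0, lands at row 5
Move 5: X drops in col 2, lands at row 3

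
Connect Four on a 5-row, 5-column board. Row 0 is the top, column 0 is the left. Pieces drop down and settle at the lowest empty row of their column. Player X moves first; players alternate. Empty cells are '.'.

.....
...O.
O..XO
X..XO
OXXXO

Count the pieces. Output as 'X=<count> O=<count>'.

X=6 O=6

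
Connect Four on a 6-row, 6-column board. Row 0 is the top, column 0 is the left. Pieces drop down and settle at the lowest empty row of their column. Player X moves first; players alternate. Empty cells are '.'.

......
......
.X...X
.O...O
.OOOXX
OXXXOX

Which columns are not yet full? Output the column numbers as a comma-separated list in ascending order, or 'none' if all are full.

Answer: 0,1,2,3,4,5

Derivation:
col 0: top cell = '.' → open
col 1: top cell = '.' → open
col 2: top cell = '.' → open
col 3: top cell = '.' → open
col 4: top cell = '.' → open
col 5: top cell = '.' → open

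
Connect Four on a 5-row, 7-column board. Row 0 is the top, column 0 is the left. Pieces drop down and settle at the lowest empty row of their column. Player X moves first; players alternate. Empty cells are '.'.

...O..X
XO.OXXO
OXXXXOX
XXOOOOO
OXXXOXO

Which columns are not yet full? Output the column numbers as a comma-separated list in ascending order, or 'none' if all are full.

col 0: top cell = '.' → open
col 1: top cell = '.' → open
col 2: top cell = '.' → open
col 3: top cell = 'O' → FULL
col 4: top cell = '.' → open
col 5: top cell = '.' → open
col 6: top cell = 'X' → FULL

Answer: 0,1,2,4,5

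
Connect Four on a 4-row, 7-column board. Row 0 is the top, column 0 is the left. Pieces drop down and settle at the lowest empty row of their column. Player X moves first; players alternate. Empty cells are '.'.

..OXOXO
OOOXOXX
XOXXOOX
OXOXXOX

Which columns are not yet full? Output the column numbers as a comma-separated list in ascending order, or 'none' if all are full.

col 0: top cell = '.' → open
col 1: top cell = '.' → open
col 2: top cell = 'O' → FULL
col 3: top cell = 'X' → FULL
col 4: top cell = 'O' → FULL
col 5: top cell = 'X' → FULL
col 6: top cell = 'O' → FULL

Answer: 0,1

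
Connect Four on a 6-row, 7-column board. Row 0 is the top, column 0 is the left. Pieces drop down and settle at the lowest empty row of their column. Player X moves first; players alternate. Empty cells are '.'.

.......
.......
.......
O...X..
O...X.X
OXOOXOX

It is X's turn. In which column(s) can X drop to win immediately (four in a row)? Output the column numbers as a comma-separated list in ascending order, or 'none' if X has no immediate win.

col 0: drop X → no win
col 1: drop X → no win
col 2: drop X → no win
col 3: drop X → no win
col 4: drop X → WIN!
col 5: drop X → no win
col 6: drop X → no win

Answer: 4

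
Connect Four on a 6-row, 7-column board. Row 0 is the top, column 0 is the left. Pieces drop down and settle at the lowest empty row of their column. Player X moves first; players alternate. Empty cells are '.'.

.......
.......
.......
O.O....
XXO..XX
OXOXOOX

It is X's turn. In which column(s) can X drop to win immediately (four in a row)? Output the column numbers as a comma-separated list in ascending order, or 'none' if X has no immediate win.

Answer: none

Derivation:
col 0: drop X → no win
col 1: drop X → no win
col 2: drop X → no win
col 3: drop X → no win
col 4: drop X → no win
col 5: drop X → no win
col 6: drop X → no win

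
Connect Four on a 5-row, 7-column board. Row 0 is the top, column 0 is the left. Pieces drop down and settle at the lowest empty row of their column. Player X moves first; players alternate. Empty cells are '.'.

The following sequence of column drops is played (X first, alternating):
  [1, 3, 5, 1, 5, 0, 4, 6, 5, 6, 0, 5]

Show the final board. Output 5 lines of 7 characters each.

Move 1: X drops in col 1, lands at row 4
Move 2: O drops in col 3, lands at row 4
Move 3: X drops in col 5, lands at row 4
Move 4: O drops in col 1, lands at row 3
Move 5: X drops in col 5, lands at row 3
Move 6: O drops in col 0, lands at row 4
Move 7: X drops in col 4, lands at row 4
Move 8: O drops in col 6, lands at row 4
Move 9: X drops in col 5, lands at row 2
Move 10: O drops in col 6, lands at row 3
Move 11: X drops in col 0, lands at row 3
Move 12: O drops in col 5, lands at row 1

Answer: .......
.....O.
.....X.
XO...XO
OX.OXXO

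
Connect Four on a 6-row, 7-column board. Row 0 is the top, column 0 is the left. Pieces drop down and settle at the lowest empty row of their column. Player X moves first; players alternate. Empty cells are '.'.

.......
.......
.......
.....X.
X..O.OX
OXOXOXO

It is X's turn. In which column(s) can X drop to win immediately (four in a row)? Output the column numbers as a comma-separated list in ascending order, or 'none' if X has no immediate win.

col 0: drop X → no win
col 1: drop X → no win
col 2: drop X → no win
col 3: drop X → no win
col 4: drop X → no win
col 5: drop X → no win
col 6: drop X → no win

Answer: none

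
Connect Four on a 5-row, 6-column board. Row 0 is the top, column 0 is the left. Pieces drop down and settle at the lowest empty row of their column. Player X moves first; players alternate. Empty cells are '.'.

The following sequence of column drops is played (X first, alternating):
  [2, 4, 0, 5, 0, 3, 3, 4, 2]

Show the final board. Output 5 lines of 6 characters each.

Move 1: X drops in col 2, lands at row 4
Move 2: O drops in col 4, lands at row 4
Move 3: X drops in col 0, lands at row 4
Move 4: O drops in col 5, lands at row 4
Move 5: X drops in col 0, lands at row 3
Move 6: O drops in col 3, lands at row 4
Move 7: X drops in col 3, lands at row 3
Move 8: O drops in col 4, lands at row 3
Move 9: X drops in col 2, lands at row 3

Answer: ......
......
......
X.XXO.
X.XOOO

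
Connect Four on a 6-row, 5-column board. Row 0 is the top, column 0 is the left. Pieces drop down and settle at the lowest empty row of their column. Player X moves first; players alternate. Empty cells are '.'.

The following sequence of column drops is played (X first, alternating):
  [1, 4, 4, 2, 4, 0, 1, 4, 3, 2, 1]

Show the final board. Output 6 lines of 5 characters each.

Move 1: X drops in col 1, lands at row 5
Move 2: O drops in col 4, lands at row 5
Move 3: X drops in col 4, lands at row 4
Move 4: O drops in col 2, lands at row 5
Move 5: X drops in col 4, lands at row 3
Move 6: O drops in col 0, lands at row 5
Move 7: X drops in col 1, lands at row 4
Move 8: O drops in col 4, lands at row 2
Move 9: X drops in col 3, lands at row 5
Move 10: O drops in col 2, lands at row 4
Move 11: X drops in col 1, lands at row 3

Answer: .....
.....
....O
.X..X
.XO.X
OXOXO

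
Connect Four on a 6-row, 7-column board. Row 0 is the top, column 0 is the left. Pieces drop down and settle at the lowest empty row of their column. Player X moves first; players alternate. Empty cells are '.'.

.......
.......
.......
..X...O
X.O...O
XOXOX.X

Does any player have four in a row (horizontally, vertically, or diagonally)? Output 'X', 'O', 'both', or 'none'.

none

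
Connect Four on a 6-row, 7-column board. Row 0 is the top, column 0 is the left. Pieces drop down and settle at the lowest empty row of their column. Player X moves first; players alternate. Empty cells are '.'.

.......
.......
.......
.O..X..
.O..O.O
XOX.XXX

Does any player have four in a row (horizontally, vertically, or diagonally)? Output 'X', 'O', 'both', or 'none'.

none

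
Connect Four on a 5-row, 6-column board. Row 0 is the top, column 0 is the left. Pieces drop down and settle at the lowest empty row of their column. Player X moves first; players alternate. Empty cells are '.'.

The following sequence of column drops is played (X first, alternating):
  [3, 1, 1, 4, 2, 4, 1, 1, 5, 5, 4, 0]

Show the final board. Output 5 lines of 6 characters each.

Move 1: X drops in col 3, lands at row 4
Move 2: O drops in col 1, lands at row 4
Move 3: X drops in col 1, lands at row 3
Move 4: O drops in col 4, lands at row 4
Move 5: X drops in col 2, lands at row 4
Move 6: O drops in col 4, lands at row 3
Move 7: X drops in col 1, lands at row 2
Move 8: O drops in col 1, lands at row 1
Move 9: X drops in col 5, lands at row 4
Move 10: O drops in col 5, lands at row 3
Move 11: X drops in col 4, lands at row 2
Move 12: O drops in col 0, lands at row 4

Answer: ......
.O....
.X..X.
.X..OO
OOXXOX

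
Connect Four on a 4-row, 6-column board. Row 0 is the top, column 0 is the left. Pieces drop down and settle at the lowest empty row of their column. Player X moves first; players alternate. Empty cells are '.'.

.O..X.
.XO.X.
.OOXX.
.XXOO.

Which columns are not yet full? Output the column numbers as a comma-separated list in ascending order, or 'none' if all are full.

col 0: top cell = '.' → open
col 1: top cell = 'O' → FULL
col 2: top cell = '.' → open
col 3: top cell = '.' → open
col 4: top cell = 'X' → FULL
col 5: top cell = '.' → open

Answer: 0,2,3,5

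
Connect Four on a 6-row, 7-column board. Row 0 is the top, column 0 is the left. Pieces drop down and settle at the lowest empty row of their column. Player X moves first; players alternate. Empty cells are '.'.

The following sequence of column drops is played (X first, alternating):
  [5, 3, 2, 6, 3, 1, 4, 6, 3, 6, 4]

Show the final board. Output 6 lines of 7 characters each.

Move 1: X drops in col 5, lands at row 5
Move 2: O drops in col 3, lands at row 5
Move 3: X drops in col 2, lands at row 5
Move 4: O drops in col 6, lands at row 5
Move 5: X drops in col 3, lands at row 4
Move 6: O drops in col 1, lands at row 5
Move 7: X drops in col 4, lands at row 5
Move 8: O drops in col 6, lands at row 4
Move 9: X drops in col 3, lands at row 3
Move 10: O drops in col 6, lands at row 3
Move 11: X drops in col 4, lands at row 4

Answer: .......
.......
.......
...X..O
...XX.O
.OXOXXO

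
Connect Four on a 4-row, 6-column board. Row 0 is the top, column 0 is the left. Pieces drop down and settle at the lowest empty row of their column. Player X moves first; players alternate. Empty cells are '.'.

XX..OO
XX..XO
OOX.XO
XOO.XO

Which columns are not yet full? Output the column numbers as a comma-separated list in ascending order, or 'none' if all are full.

col 0: top cell = 'X' → FULL
col 1: top cell = 'X' → FULL
col 2: top cell = '.' → open
col 3: top cell = '.' → open
col 4: top cell = 'O' → FULL
col 5: top cell = 'O' → FULL

Answer: 2,3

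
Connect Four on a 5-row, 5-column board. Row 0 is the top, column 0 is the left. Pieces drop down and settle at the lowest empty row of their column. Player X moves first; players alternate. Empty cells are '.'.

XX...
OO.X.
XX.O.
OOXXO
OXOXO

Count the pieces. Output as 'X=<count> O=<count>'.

X=9 O=9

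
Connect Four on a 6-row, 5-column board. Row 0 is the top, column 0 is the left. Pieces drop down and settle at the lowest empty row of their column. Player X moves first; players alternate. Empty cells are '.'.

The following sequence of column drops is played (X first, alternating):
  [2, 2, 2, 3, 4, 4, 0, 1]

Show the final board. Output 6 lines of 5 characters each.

Answer: .....
.....
.....
..X..
..O.O
XOXOX

Derivation:
Move 1: X drops in col 2, lands at row 5
Move 2: O drops in col 2, lands at row 4
Move 3: X drops in col 2, lands at row 3
Move 4: O drops in col 3, lands at row 5
Move 5: X drops in col 4, lands at row 5
Move 6: O drops in col 4, lands at row 4
Move 7: X drops in col 0, lands at row 5
Move 8: O drops in col 1, lands at row 5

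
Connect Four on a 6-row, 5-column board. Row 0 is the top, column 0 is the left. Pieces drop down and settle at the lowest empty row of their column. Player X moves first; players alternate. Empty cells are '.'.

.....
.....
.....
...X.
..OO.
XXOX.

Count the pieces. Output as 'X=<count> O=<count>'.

X=4 O=3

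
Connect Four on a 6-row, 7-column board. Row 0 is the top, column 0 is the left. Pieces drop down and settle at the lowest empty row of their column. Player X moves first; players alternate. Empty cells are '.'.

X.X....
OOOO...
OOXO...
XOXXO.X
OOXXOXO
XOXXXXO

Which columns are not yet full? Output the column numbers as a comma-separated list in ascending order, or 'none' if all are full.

col 0: top cell = 'X' → FULL
col 1: top cell = '.' → open
col 2: top cell = 'X' → FULL
col 3: top cell = '.' → open
col 4: top cell = '.' → open
col 5: top cell = '.' → open
col 6: top cell = '.' → open

Answer: 1,3,4,5,6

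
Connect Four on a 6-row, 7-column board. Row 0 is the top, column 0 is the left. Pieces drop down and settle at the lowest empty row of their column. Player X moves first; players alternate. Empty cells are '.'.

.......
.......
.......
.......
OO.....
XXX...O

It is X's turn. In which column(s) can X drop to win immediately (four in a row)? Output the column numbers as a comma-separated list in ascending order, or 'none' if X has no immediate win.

Answer: 3

Derivation:
col 0: drop X → no win
col 1: drop X → no win
col 2: drop X → no win
col 3: drop X → WIN!
col 4: drop X → no win
col 5: drop X → no win
col 6: drop X → no win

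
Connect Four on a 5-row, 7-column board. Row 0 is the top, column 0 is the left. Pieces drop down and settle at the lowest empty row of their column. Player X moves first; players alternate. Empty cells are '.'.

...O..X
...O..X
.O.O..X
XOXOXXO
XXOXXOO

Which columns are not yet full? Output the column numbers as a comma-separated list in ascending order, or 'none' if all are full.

Answer: 0,1,2,4,5

Derivation:
col 0: top cell = '.' → open
col 1: top cell = '.' → open
col 2: top cell = '.' → open
col 3: top cell = 'O' → FULL
col 4: top cell = '.' → open
col 5: top cell = '.' → open
col 6: top cell = 'X' → FULL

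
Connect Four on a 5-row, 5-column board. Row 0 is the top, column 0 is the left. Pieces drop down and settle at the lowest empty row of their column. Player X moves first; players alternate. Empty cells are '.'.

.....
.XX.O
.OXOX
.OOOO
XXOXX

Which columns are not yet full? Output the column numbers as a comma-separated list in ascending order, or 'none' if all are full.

Answer: 0,1,2,3,4

Derivation:
col 0: top cell = '.' → open
col 1: top cell = '.' → open
col 2: top cell = '.' → open
col 3: top cell = '.' → open
col 4: top cell = '.' → open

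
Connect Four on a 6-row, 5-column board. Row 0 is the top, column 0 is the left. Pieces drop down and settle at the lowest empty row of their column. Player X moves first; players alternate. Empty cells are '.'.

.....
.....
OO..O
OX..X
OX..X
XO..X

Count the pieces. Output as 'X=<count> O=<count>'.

X=6 O=6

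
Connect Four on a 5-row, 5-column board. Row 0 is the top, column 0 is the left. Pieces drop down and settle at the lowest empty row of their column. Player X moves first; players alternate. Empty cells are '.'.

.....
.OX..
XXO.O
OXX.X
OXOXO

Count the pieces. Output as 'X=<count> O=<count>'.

X=8 O=7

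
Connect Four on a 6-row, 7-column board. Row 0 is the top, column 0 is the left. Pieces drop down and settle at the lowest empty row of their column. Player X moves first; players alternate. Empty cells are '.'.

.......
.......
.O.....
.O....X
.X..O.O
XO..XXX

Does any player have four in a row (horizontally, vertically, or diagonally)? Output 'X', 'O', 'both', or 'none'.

none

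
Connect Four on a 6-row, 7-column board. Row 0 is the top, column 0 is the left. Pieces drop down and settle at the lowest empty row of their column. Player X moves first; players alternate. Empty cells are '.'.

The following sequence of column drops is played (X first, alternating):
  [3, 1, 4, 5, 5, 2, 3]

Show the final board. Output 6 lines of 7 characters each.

Answer: .......
.......
.......
.......
...X.X.
.OOXXO.

Derivation:
Move 1: X drops in col 3, lands at row 5
Move 2: O drops in col 1, lands at row 5
Move 3: X drops in col 4, lands at row 5
Move 4: O drops in col 5, lands at row 5
Move 5: X drops in col 5, lands at row 4
Move 6: O drops in col 2, lands at row 5
Move 7: X drops in col 3, lands at row 4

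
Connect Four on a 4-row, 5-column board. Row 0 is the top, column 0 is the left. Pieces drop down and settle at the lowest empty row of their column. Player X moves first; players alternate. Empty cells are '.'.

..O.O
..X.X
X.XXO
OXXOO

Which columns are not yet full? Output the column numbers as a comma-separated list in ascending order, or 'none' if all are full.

col 0: top cell = '.' → open
col 1: top cell = '.' → open
col 2: top cell = 'O' → FULL
col 3: top cell = '.' → open
col 4: top cell = 'O' → FULL

Answer: 0,1,3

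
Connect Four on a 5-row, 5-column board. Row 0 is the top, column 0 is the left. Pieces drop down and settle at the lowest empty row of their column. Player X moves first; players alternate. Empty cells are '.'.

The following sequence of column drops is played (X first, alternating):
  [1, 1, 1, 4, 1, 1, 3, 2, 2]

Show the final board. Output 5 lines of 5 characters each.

Answer: .O...
.X...
.X...
.OX..
.XOXO

Derivation:
Move 1: X drops in col 1, lands at row 4
Move 2: O drops in col 1, lands at row 3
Move 3: X drops in col 1, lands at row 2
Move 4: O drops in col 4, lands at row 4
Move 5: X drops in col 1, lands at row 1
Move 6: O drops in col 1, lands at row 0
Move 7: X drops in col 3, lands at row 4
Move 8: O drops in col 2, lands at row 4
Move 9: X drops in col 2, lands at row 3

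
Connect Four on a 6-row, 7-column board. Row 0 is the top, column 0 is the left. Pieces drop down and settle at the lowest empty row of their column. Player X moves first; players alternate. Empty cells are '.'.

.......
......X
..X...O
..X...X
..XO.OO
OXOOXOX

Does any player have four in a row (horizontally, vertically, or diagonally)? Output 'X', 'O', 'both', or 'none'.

none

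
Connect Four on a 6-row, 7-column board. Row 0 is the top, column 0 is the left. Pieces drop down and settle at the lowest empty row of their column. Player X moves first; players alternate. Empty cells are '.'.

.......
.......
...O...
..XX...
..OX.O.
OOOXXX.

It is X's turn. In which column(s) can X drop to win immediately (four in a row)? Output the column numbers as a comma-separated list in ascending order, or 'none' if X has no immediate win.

col 0: drop X → no win
col 1: drop X → no win
col 2: drop X → no win
col 3: drop X → no win
col 4: drop X → no win
col 5: drop X → no win
col 6: drop X → WIN!

Answer: 6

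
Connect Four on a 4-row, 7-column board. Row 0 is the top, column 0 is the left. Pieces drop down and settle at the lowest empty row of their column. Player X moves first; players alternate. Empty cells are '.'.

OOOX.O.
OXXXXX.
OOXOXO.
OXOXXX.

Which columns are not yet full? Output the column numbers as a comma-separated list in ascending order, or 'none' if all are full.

col 0: top cell = 'O' → FULL
col 1: top cell = 'O' → FULL
col 2: top cell = 'O' → FULL
col 3: top cell = 'X' → FULL
col 4: top cell = '.' → open
col 5: top cell = 'O' → FULL
col 6: top cell = '.' → open

Answer: 4,6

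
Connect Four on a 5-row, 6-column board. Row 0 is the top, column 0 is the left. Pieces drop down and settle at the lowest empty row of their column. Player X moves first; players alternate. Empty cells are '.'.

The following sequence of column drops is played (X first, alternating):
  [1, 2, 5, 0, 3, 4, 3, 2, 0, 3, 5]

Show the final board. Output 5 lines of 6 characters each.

Answer: ......
......
...O..
X.OX.X
OXOXOX

Derivation:
Move 1: X drops in col 1, lands at row 4
Move 2: O drops in col 2, lands at row 4
Move 3: X drops in col 5, lands at row 4
Move 4: O drops in col 0, lands at row 4
Move 5: X drops in col 3, lands at row 4
Move 6: O drops in col 4, lands at row 4
Move 7: X drops in col 3, lands at row 3
Move 8: O drops in col 2, lands at row 3
Move 9: X drops in col 0, lands at row 3
Move 10: O drops in col 3, lands at row 2
Move 11: X drops in col 5, lands at row 3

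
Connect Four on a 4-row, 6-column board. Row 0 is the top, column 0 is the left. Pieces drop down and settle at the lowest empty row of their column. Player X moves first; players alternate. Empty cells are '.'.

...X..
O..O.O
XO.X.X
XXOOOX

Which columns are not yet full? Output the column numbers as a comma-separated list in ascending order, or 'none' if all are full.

Answer: 0,1,2,4,5

Derivation:
col 0: top cell = '.' → open
col 1: top cell = '.' → open
col 2: top cell = '.' → open
col 3: top cell = 'X' → FULL
col 4: top cell = '.' → open
col 5: top cell = '.' → open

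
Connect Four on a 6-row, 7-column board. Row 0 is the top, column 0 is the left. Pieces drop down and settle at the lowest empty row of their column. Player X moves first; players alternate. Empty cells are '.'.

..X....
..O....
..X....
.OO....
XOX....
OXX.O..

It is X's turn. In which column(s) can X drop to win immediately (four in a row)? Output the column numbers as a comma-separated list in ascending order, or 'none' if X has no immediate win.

col 0: drop X → no win
col 1: drop X → no win
col 3: drop X → no win
col 4: drop X → no win
col 5: drop X → no win
col 6: drop X → no win

Answer: none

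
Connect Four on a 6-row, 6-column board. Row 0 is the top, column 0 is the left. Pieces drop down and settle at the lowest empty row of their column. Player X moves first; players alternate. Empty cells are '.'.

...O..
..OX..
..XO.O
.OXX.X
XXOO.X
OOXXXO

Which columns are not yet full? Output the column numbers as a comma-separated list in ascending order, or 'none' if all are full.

col 0: top cell = '.' → open
col 1: top cell = '.' → open
col 2: top cell = '.' → open
col 3: top cell = 'O' → FULL
col 4: top cell = '.' → open
col 5: top cell = '.' → open

Answer: 0,1,2,4,5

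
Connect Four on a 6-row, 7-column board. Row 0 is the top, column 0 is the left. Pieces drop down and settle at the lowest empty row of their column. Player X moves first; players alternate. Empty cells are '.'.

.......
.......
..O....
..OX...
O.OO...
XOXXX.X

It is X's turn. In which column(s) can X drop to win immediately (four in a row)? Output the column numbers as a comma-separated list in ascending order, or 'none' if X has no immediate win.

col 0: drop X → no win
col 1: drop X → no win
col 2: drop X → no win
col 3: drop X → no win
col 4: drop X → no win
col 5: drop X → WIN!
col 6: drop X → no win

Answer: 5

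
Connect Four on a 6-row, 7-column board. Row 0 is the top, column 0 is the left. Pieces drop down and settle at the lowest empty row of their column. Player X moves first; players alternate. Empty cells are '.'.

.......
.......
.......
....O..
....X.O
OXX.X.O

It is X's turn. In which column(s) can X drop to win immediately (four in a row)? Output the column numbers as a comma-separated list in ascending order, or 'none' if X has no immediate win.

Answer: 3

Derivation:
col 0: drop X → no win
col 1: drop X → no win
col 2: drop X → no win
col 3: drop X → WIN!
col 4: drop X → no win
col 5: drop X → no win
col 6: drop X → no win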